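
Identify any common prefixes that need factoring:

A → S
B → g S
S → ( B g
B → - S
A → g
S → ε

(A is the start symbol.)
Left-factoring is needed when two productions for the same non-terminal
share a common prefix on the right-hand side.

Productions for A:
  A → S
  A → g
Productions for B:
  B → g S
  B → - S
Productions for S:
  S → ( B g
  S → ε

No common prefixes found.

Answer: No, left-factoring is not needed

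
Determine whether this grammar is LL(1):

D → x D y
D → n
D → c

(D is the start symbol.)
A grammar is LL(1) if for each non-terminal N with multiple productions, the predict sets of those productions are pairwise disjoint, where PREDICT(N → α) = (FIRST(α) \ {ε}) ∪ (FOLLOW(N) if α ⇒* ε).

For D:
  PREDICT(D → x D y) = { 'x' }
  PREDICT(D → n) = { 'n' }
  PREDICT(D → c) = { 'c' }

All predict sets are disjoint. The grammar IS LL(1).

Answer: Yes, the grammar is LL(1).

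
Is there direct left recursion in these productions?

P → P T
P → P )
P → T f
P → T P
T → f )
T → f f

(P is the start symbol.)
Yes, P is left-recursive

Direct left recursion occurs when N → N α for some non-terminal N (the right-hand side begins with the left-hand side itself).

P → P T: LEFT RECURSIVE (starts with P)
P → P ): LEFT RECURSIVE (starts with P)
P → T f: starts with T
P → T P: starts with T
T → f ): starts with f
T → f f: starts with f

The grammar has direct left recursion on: P.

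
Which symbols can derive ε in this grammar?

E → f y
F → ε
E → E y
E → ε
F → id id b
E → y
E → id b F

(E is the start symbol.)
{ 'E', 'F' }

ε-productions: F → ε, E → ε
So F, E are immediately nullable.
Every non-terminal is now nullable.
Nullable = { 'E', 'F' }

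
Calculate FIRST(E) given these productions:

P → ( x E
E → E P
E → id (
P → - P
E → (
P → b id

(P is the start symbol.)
To compute FIRST(E), examine every production with E on the left-hand side, reading each right-hand side left to right until a non-nullable symbol is reached.

From E → E P:
  - E is the symbol being defined: contributes nothing new
    E is not nullable, so stop
From E → id (:
  - id is a terminal: add 'id' and stop
From E → (:
  - '(' is a terminal: add '(' and stop

Collecting: FIRST(E) = { '(', 'id' }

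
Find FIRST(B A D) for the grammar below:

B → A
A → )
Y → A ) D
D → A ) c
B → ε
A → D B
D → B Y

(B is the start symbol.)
{ ')' }

FIRST sets of the non-terminals involved (from the grammar, by fixed-point iteration):
  FIRST(B) = { ')', ε }
  FIRST(A) = { ')' }

To compute FIRST(B A D), process the symbols left to right:
Symbol B is a non-terminal. Add FIRST(B) \ {ε} = { ')' }
B is nullable (ε ∈ FIRST(B)), continue to the next symbol.
Symbol A is a non-terminal. Add FIRST(A) \ {ε} = { ')' }
A is not nullable (ε ∉ FIRST(A)), so stop here.
FIRST(B A D) = { ')' }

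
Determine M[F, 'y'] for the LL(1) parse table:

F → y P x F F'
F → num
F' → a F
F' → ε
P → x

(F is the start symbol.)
To find M[F, 'y'], we find productions for F where 'y' is in the predict set (PREDICT(N → α) = (FIRST(α) \ {ε}) ∪ (FOLLOW(N) if α ⇒* ε)).

F → y P x F F': PREDICT = { 'y' }
  'y' is in predict set, so this production goes in M[F, 'y']
F → num: PREDICT = { 'num' }

M[F, 'y'] = F → y P x F F'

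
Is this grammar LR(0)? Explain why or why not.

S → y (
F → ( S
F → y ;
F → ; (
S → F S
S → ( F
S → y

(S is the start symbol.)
No. Shift-reduce conflict between [S → y .] and [F → y . ;]

Augment with S' → S and build the canonical LR(0) collection (I0 = CLOSURE({[S' → . S]}), then GOTO on every symbol after a dot until no new states appear). It has 12 states:
  I0: { [F → . ( S], [F → . ; (], [F → . y ;], [S → . ( F], [S → . F S], [S → . y (], [S → . y], [S' → . S] }  — shift
  I1: { [F → ( . S], [F → . ( S], [F → . ; (], [F → . y ;], [S → ( . F], [S → . ( F], [S → . F S], [S → . y (], [S → . y] }  — shift
  I2: { [F → ; . (] }  — shift
  I3: { [F → . ( S], [F → . ; (], [F → . y ;], [S → . ( F], [S → . F S], [S → . y (], [S → . y], [S → F . S] }  — shift
  I4: { [S' → S .] }  — accept
  I5: { [F → y . ;], [S → y . (], [S → y .] }  — shift, reduce
  I6: { [S → y ( .] }  — reduce
  I7: { [F → y ; .] }  — reduce
  I8: { [S → F S .] }  — reduce
  I9: { [F → ; ( .] }  — reduce
  I10: { [F → . ( S], [F → . ; (], [F → . y ;], [S → ( F .], [S → . ( F], [S → . F S], [S → . y (], [S → . y], [S → F . S] }  — shift, reduce
  I11: { [F → ( S .] }  — reduce

Conflict in state I5:
  Shift-reduce conflict between [S → y .] and [F → y . ;]
So the grammar is NOT LR(0).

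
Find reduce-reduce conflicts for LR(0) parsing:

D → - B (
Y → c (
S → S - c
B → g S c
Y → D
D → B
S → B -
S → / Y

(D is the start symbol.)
No reduce-reduce conflicts

A reduce-reduce conflict occurs when an LR(0) state has two complete items [A → α .] and [B → β .] — both call for a reduction, and with no lookahead the parser cannot choose between them.

Augment with D' → D and build the canonical LR(0) collection (I0 = CLOSURE({[D' → . D]}), then GOTO on every symbol after a dot until no new states appear). It has 18 states:
  I0: { [B → . g S c], [D → . - B (], [D → . B], [D' → . D] }  — shift
  I1: { [B → . g S c], [D → - . B (] }  — shift
  I2: { [D → B .] }  — reduce
  I3: { [D' → D .] }  — accept
  I4: { [B → . g S c], [B → g . S c], [S → . / Y], [S → . B -], [S → . S - c] }  — shift
  I5: { [B → . g S c], [D → . - B (], [D → . B], [S → / . Y], [Y → . D], [Y → . c (] }  — shift
  I6: { [S → B . -] }  — shift
  I7: { [B → g S . c], [S → S . - c] }  — shift
  I8: { [S → S - . c] }  — shift
  I9: { [B → g S c .] }  — reduce
  I10: { [S → S - c .] }  — reduce
  I11: { [S → B - .] }  — reduce
  I12: { [Y → D .] }  — reduce
  I13: { [S → / Y .] }  — reduce
  I14: { [Y → c . (] }  — shift
  I15: { [Y → c ( .] }  — reduce
  I16: { [D → - B . (] }  — shift
  I17: { [D → - B ( .] }  — reduce

No state contains more than one complete item.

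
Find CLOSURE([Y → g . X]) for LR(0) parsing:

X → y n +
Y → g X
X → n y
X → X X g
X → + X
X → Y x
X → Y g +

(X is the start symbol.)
{ [X → . + X], [X → . X X g], [X → . Y g +], [X → . Y x], [X → . n y], [X → . y n +], [Y → . g X], [Y → g . X] }

Start with: [Y → g . X]
  [Y → g . X] has the dot before X: add [X → . y n +], [X → . n y], [X → . X X g], [X → . + X], [X → . Y x], [X → . Y g +]
  [X → . Y x] has the dot before Y: add [Y → . g X]
No further items can be added.

CLOSURE = { [X → . + X], [X → . X X g], [X → . Y g +], [X → . Y x], [X → . n y], [X → . y n +], [Y → . g X], [Y → g . X] }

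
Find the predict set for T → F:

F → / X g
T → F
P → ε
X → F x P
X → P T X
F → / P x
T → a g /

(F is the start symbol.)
{ '/' }

PREDICT(T → F) = (FIRST(RHS) \ {ε}) ∪ (FOLLOW(T) if ε ∈ FIRST(RHS), i.e. RHS ⇒* ε)
FIRST(F) = { '/' }
FIRST(F) = { '/' }
ε ∉ FIRST(F), so FOLLOW(T) is not added.
PREDICT(T → F) = { '/' }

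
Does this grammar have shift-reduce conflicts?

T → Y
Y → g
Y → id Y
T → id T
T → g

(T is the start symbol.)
A shift-reduce conflict occurs when an LR(0) state has both:
  - a complete (reduce) item [A → α .] (dot at the end), and
  - a shift item [B → β . c γ] (dot before a terminal).

Augment with T' → T and build the canonical LR(0) collection (I0 = CLOSURE({[T' → . T]}), then GOTO on every symbol after a dot until no new states appear). It has 7 states:
  I0: { [T → . Y], [T → . g], [T → . id T], [T' → . T], [Y → . g], [Y → . id Y] }  — shift
  I1: { [T' → T .] }  — accept
  I2: { [T → Y .] }  — reduce
  I3: { [T → g .], [Y → g .] }  — 2 reduces
  I4: { [T → . Y], [T → . g], [T → . id T], [T → id . T], [Y → . g], [Y → . id Y], [Y → id . Y] }  — shift
  I5: { [T → id T .] }  — reduce
  I6: { [T → Y .], [Y → id Y .] }  — 2 reduces

No state contains both a complete item and a shift item.

Answer: No shift-reduce conflicts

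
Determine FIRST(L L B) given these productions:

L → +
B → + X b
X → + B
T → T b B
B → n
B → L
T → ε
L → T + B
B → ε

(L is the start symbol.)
FIRST sets of the non-terminals involved (from the grammar, by fixed-point iteration):
  FIRST(L) = { '+', 'b' }

To compute FIRST(L L B), process the symbols left to right:
Symbol L is a non-terminal. Add FIRST(L) \ {ε} = { '+', 'b' }
L is not nullable (ε ∉ FIRST(L)), so stop here.
FIRST(L L B) = { '+', 'b' }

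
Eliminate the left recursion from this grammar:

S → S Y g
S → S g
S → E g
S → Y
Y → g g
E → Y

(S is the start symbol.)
S is directly left-recursive. The standard transformation for
  A → A α₁ | ... | A α_m | β₁ | ... | β_n
is
  A  → β₁ A' | ... | β_n A'
  A' → α₁ A' | ... | α_m A' | ε

S → E g becomes S → E g S'
S → Y becomes S → Y S'
S → S Y g becomes S' → Y g S'
S → S g becomes S' → g S'
Add S' → ε

Productions for other non-terminals are unchanged:
  Y → g g
  E → Y

Resulting grammar:
S → E g S'
S → Y S'
S' → Y g S'
S' → g S'
S' → ε
Y → g g
E → Y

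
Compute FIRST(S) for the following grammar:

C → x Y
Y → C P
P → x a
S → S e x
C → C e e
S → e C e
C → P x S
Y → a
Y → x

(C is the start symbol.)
To compute FIRST(S), examine every production with S on the left-hand side, reading each right-hand side left to right until a non-nullable symbol is reached.

From S → S e x:
  - S is the symbol being defined: contributes nothing new
    S is not nullable, so stop
From S → e C e:
  - e is a terminal: add 'e' and stop

Collecting: FIRST(S) = { 'e' }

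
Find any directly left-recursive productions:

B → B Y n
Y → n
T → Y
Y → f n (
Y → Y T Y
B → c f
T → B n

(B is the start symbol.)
Direct left recursion occurs when N → N α for some non-terminal N (the right-hand side begins with the left-hand side itself).

B → B Y n: LEFT RECURSIVE (starts with B)
Y → n: starts with n
T → Y: starts with Y
Y → f n (: starts with f
Y → Y T Y: LEFT RECURSIVE (starts with Y)
B → c f: starts with c
T → B n: starts with B

The grammar has direct left recursion on: B, Y.

Answer: Yes, B, Y are left-recursive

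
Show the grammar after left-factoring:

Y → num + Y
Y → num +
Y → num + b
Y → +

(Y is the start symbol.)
Y → num + Y'
Y' → Y
Y' → ε
Y' → b
Y → +

Left-factoring transforms A → αβ₁ | αβ₂ into A → αA' and A' → β₁ | β₂
(α is the longest common prefix among the alternatives). Repeat until
no nonterminal has two alternatives with a common prefix.

Round 1: Y has alternatives sharing prefix 'num +'. Introduce Y': Y → num + Y'
  Add: Y' → Y
  Add: Y' → ε
  Add: Y' → b

No remaining common prefixes — done.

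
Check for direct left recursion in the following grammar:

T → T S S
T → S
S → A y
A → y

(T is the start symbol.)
T → T S S: LEFT RECURSIVE (starts with T)
T → S: starts with S
S → A y: starts with A
A → y: starts with y

The grammar has direct left recursion on: T.

Answer: Yes, T is left-recursive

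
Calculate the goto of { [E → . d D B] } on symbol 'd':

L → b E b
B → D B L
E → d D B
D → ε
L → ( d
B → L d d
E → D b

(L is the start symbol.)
GOTO(I, 'd') = CLOSURE({ [A → αX.β] : [A → α.Xβ] ∈ I, X = 'd' })

Items with dot before 'd', with the dot advanced:
  [E → . d D B] → [E → d . D B]
Closure of the advanced items:
  [E → d . D B] has the dot before D: add [D → .]

GOTO = { [D → .], [E → d . D B] }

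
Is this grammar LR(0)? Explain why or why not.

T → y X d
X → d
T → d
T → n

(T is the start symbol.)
Yes, the grammar is LR(0)

Augment with T' → T and build the canonical LR(0) collection (I0 = CLOSURE({[T' → . T]}), then GOTO on every symbol after a dot until no new states appear). It has 8 states:
  I0: { [T → . d], [T → . n], [T → . y X d], [T' → . T] }  — shift
  I1: { [T' → T .] }  — accept
  I2: { [T → d .] }  — reduce
  I3: { [T → n .] }  — reduce
  I4: { [T → y . X d], [X → . d] }  — shift
  I5: { [T → y X . d] }  — shift
  I6: { [X → d .] }  — reduce
  I7: { [T → y X d .] }  — reduce

Every state is either a pure shift/goto state or contains exactly one complete item and nothing to shift — no conflicts. The grammar is LR(0).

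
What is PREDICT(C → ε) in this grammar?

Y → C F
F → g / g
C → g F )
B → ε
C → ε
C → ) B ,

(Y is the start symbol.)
{ 'g' }

PREDICT(C → ε) = (FIRST(RHS) \ {ε}) ∪ (FOLLOW(C) if ε ∈ FIRST(RHS), i.e. RHS ⇒* ε)
The right-hand side is ε (FIRST(ε) = { ε }), so the predict set is FOLLOW(C) = { 'g' }
PREDICT(C → ε) = { 'g' }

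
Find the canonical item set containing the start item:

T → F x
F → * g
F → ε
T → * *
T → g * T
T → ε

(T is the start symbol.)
{ [F → . * g], [F → .], [T → . * *], [T → . F x], [T → . g * T], [T → .], [T' → . T] }

First, augment the grammar with T' → T
I₀ = CLOSURE({ [T' → . T] }):
  [T' → . T] has the dot before T: add [T → . F x], [T → . * *], [T → . g * T], [T → .]
  [T → . F x] has the dot before F: add [F → . * g], [F → .]
No further items can be added.

I₀ = { [F → . * g], [F → .], [T → . * *], [T → . F x], [T → . g * T], [T → .], [T' → . T] }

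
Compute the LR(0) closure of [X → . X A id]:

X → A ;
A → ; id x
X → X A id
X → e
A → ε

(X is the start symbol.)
{ [A → . ; id x], [A → .], [X → . A ;], [X → . X A id], [X → . e] }

To compute CLOSURE, for each item [A → α.Bβ] where B is a non-terminal, add [B → .γ] for all productions B → γ; repeat for the newly added items until nothing changes.

Start with: [X → . X A id]
  [X → . X A id] has the dot before X: add [X → . A ;], [X → . e]
  [X → . A ;] has the dot before A: add [A → . ; id x], [A → .]
No further items can be added.

CLOSURE = { [A → . ; id x], [A → .], [X → . A ;], [X → . X A id], [X → . e] }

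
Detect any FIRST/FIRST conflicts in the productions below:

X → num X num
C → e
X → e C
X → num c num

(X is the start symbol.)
A FIRST/FIRST conflict occurs when two productions N → α and N → β for the same non-terminal have FIRST(α) ∩ FIRST(β) ≠ ∅ (with ε ∈ FIRST of a nullable right-hand side, so two nullable alternatives also conflict).

Productions for X:
  X → num X num: FIRST = { 'num' }
  X → e C: FIRST = { 'e' }
  X → num c num: FIRST = { 'num' }
C has only one production, so no FIRST/FIRST conflict is possible there.

Conflict for X: X → num X num and X → num c num
  Overlap: { 'num' }

Answer: Yes. X → num X num / X → num c num on { 'num' }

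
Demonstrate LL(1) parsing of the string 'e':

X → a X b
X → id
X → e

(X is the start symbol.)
Stack is shown with the top on the left.

Stack  Input  Action
--------------------
X $    e $    output X → e
e $    e $    match 'e'
$      $      accept

The string is accepted.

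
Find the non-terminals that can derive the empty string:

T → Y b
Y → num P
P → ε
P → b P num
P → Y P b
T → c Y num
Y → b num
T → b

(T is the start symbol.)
{ 'P' }

A non-terminal is nullable if it can derive ε (the empty string): either it has an ε-production, or it has a production whose right-hand side consists entirely of nullable non-terminals.

ε-productions: P → ε
So P is immediately nullable.
No further non-terminal can be added: every production for the remaining non-terminals contains a terminal or a non-nullable non-terminal.
Nullable = { 'P' }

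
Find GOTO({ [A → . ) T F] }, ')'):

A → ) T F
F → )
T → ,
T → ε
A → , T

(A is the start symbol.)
GOTO(I, ')') = CLOSURE({ [A → αX.β] : [A → α.Xβ] ∈ I, X = ')' })

Items with dot before ')', with the dot advanced:
  [A → . ) T F] → [A → ) . T F]
Closure of the advanced items:
  [A → ) . T F] has the dot before T: add [T → . ,], [T → .]

GOTO = { [A → ) . T F], [T → . ,], [T → .] }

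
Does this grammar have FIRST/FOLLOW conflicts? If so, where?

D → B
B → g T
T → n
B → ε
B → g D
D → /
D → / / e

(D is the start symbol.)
No FIRST/FOLLOW conflicts.

Nullable non-terminals: B, D.
FIRST sets used below: FIRST(B) = { 'g', ε }

B: nullable alternative(s) B → ε; FOLLOW(B) = { $ }
  B → g T: FIRST \ {ε} = { 'g' } — disjoint from FOLLOW(B)
  B → ε: FIRST \ {ε} = { } — this is the only nullable alternative, skip
  B → g D: FIRST \ {ε} = { 'g' } — disjoint from FOLLOW(B)

D: nullable alternative(s) D → B; FOLLOW(D) = { $ }
  D → B: FIRST \ {ε} = { 'g' } — this is the only nullable alternative, skip
  D → /: FIRST \ {ε} = { '/' } — disjoint from FOLLOW(D)
  D → / / e: FIRST \ {ε} = { '/' } — disjoint from FOLLOW(D)

T has no nullable alternative, so no FIRST/FOLLOW check is needed there.

No FIRST/FOLLOW conflicts found.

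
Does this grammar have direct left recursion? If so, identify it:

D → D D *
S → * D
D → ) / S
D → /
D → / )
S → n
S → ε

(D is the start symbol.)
Yes, D is left-recursive

Direct left recursion occurs when N → N α for some non-terminal N (the right-hand side begins with the left-hand side itself).

D → D D *: LEFT RECURSIVE (starts with D)
S → * D: starts with '*'
D → ) / S: starts with ')'
D → /: starts with '/'
D → / ): starts with '/'
S → n: starts with n
S → ε: starts with ε

The grammar has direct left recursion on: D.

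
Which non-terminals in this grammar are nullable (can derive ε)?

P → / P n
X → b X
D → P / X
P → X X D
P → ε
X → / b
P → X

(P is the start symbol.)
{ 'P' }

ε-productions: P → ε
So P is immediately nullable.
No further non-terminal can be added: every production for the remaining non-terminals contains a terminal or a non-nullable non-terminal.
Nullable = { 'P' }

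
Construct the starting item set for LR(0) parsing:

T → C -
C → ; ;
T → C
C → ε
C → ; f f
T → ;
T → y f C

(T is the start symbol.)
{ [C → . ; ;], [C → . ; f f], [C → .], [T → . ;], [T → . C -], [T → . C], [T → . y f C], [T' → . T] }

First, augment the grammar with T' → T
I₀ = CLOSURE({ [T' → . T] }):
  [T' → . T] has the dot before T: add [T → . C -], [T → . C], [T → . ;], [T → . y f C]
  [T → . C -] has the dot before C: add [C → . ; ;], [C → .], [C → . ; f f]
No further items can be added.

I₀ = { [C → . ; ;], [C → . ; f f], [C → .], [T → . ;], [T → . C -], [T → . C], [T → . y f C], [T' → . T] }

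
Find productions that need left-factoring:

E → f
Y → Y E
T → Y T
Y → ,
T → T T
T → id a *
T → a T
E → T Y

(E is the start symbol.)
Left-factoring is needed when two productions for the same non-terminal
share a common prefix on the right-hand side.

Productions for E:
  E → f
  E → T Y
Productions for Y:
  Y → Y E
  Y → ,
Productions for T:
  T → Y T
  T → T T
  T → id a *
  T → a T

No common prefixes found.

Answer: No, left-factoring is not needed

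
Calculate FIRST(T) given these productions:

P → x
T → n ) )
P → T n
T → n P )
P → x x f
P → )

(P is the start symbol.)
{ 'n' }

To compute FIRST(T), examine every production with T on the left-hand side, reading each right-hand side left to right until a non-nullable symbol is reached.

From T → n ) ):
  - n is a terminal: add 'n' and stop
From T → n P ):
  - n is a terminal: add 'n' and stop

Collecting: FIRST(T) = { 'n' }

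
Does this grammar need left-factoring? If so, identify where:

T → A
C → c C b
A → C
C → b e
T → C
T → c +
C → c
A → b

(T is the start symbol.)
Yes, C has productions with common prefix 'c'

Left-factoring is needed when two productions for the same non-terminal
share a common prefix on the right-hand side.

Productions for T:
  T → A
  T → C
  T → c +
Productions for C:
  C → c C b
  C → b e
  C → c
Productions for A:
  A → C
  A → b

Found common prefix 'c' in productions for C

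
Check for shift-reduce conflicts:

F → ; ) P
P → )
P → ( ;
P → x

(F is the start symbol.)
No shift-reduce conflicts

Augment with F' → F and build the canonical LR(0) collection (I0 = CLOSURE({[F' → . F]}), then GOTO on every symbol after a dot until no new states appear). It has 9 states:
  I0: { [F → . ; ) P], [F' → . F] }  — shift
  I1: { [F → ; . ) P] }  — shift
  I2: { [F' → F .] }  — accept
  I3: { [F → ; ) . P], [P → . ( ;], [P → . )], [P → . x] }  — shift
  I4: { [P → ( . ;] }  — shift
  I5: { [P → ) .] }  — reduce
  I6: { [F → ; ) P .] }  — reduce
  I7: { [P → x .] }  — reduce
  I8: { [P → ( ; .] }  — reduce

No state contains both a complete item and a shift item.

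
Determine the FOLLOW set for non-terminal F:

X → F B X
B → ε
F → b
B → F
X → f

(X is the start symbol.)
To compute FOLLOW(F), find every occurrence of F on a right-hand side N → α F β: add FIRST(β) \ {ε}, and if β is empty or nullable also add FOLLOW(N). Iterate to a fixed point.

In X → F B X: F is followed by B X, add FIRST(B X) \ {ε} = { 'b', 'f' }
In B → F: F is at the end, add FOLLOW(B)

The FOLLOW sets referred to above (computed the same way, to a fixed point):
  FOLLOW(B) = { 'b', 'f' }

Taking the union: FOLLOW(F) = { 'b', 'f' }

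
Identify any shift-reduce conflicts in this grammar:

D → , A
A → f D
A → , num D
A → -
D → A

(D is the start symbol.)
No shift-reduce conflicts

A shift-reduce conflict occurs when an LR(0) state has both:
  - a complete (reduce) item [A → α .] (dot at the end), and
  - a shift item [B → β . c γ] (dot before a terminal).

Augment with D' → D and build the canonical LR(0) collection (I0 = CLOSURE({[D' → . D]}), then GOTO on every symbol after a dot until no new states appear). It has 11 states:
  I0: { [A → . , num D], [A → . -], [A → . f D], [D → . , A], [D → . A], [D' → . D] }  — shift
  I1: { [A → , . num D], [A → . , num D], [A → . -], [A → . f D], [D → , . A] }  — shift
  I2: { [A → - .] }  — reduce
  I3: { [D → A .] }  — reduce
  I4: { [D' → D .] }  — accept
  I5: { [A → . , num D], [A → . -], [A → . f D], [A → f . D], [D → . , A], [D → . A] }  — shift
  I6: { [A → f D .] }  — reduce
  I7: { [A → , . num D] }  — shift
  I8: { [D → , A .] }  — reduce
  I9: { [A → , num . D], [A → . , num D], [A → . -], [A → . f D], [D → . , A], [D → . A] }  — shift
  I10: { [A → , num D .] }  — reduce

No state contains both a complete item and a shift item.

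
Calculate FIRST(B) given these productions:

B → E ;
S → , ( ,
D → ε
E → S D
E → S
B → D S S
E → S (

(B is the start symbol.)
To compute FIRST(B), examine every production with B on the left-hand side, reading each right-hand side left to right until a non-nullable symbol is reached.

FIRST sets of the other non-terminals involved (by the same procedure, iterated to a fixed point):
  FIRST(E) = { ',' }
  FIRST(D) = { ε }
  FIRST(S) = { ',' }

From B → E ;:
  - E is a non-terminal: add FIRST(E) \ {ε} = { ',' }
    E is not nullable, so stop
From B → D S S:
  - D is a non-terminal: add FIRST(D) \ {ε} = { }
    D is nullable, so continue to the next symbol
  - S is a non-terminal: add FIRST(S) \ {ε} = { ',' }
    S is not nullable, so stop

Collecting: FIRST(B) = { ',' }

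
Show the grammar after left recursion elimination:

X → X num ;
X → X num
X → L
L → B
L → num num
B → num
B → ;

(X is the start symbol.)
X → L X'
X' → num ; X'
X' → num X'
X' → ε
L → B
L → num num
B → num
B → ;

X is directly left-recursive. The standard transformation for
  A → A α₁ | ... | A α_m | β₁ | ... | β_n
is
  A  → β₁ A' | ... | β_n A'
  A' → α₁ A' | ... | α_m A' | ε

X → L becomes X → L X'
X → X num ; becomes X' → num ; X'
X → X num becomes X' → num X'
Add X' → ε

Productions for other non-terminals are unchanged:
  L → B
  L → num num
  B → num
  B → ;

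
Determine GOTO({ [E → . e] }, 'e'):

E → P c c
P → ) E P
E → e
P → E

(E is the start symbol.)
{ [E → e .] }

GOTO(I, 'e') = CLOSURE({ [A → αX.β] : [A → α.Xβ] ∈ I, X = 'e' })

Items with dot before 'e', with the dot advanced:
  [E → . e] → [E → e .]
Closure adds nothing (no advanced item has the dot before a non-terminal).

GOTO = { [E → e .] }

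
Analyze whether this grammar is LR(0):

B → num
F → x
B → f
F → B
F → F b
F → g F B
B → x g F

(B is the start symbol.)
No. Shift-reduce conflict between [B → x g F .] and [F → F . b]

A grammar is LR(0) if no state in the canonical LR(0) collection has:
  - both a shift item (dot before a terminal) and a complete item (shift-reduce conflict), or
  - two or more complete items (reduce-reduce conflict; the accept item [B' → B .] counts as a complete item here).

Augment with B' → B and build the canonical LR(0) collection (I0 = CLOSURE({[B' → . B]}), then GOTO on every symbol after a dot until no new states appear). It has 13 states:
  I0: { [B → . f], [B → . num], [B → . x g F], [B' → . B] }  — shift
  I1: { [B' → B .] }  — accept
  I2: { [B → f .] }  — reduce
  I3: { [B → num .] }  — reduce
  I4: { [B → x . g F] }  — shift
  I5: { [B → . f], [B → . num], [B → . x g F], [B → x g . F], [F → . B], [F → . F b], [F → . g F B], [F → . x] }  — shift
  I6: { [F → B .] }  — reduce
  I7: { [B → x g F .], [F → F . b] }  — shift, reduce
  I8: { [B → . f], [B → . num], [B → . x g F], [F → . B], [F → . F b], [F → . g F B], [F → . x], [F → g . F B] }  — shift
  I9: { [B → x . g F], [F → x .] }  — shift, reduce
  I10: { [B → . f], [B → . num], [B → . x g F], [F → F . b], [F → g F . B] }  — shift
  I11: { [F → g F B .] }  — reduce
  I12: { [F → F b .] }  — reduce

Conflict in state I7:
  Shift-reduce conflict between [B → x g F .] and [F → F . b]
So the grammar is NOT LR(0).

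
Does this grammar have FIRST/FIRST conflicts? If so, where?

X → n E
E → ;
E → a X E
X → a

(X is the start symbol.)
No FIRST/FIRST conflicts.

A FIRST/FIRST conflict occurs when two productions N → α and N → β for the same non-terminal have FIRST(α) ∩ FIRST(β) ≠ ∅ (with ε ∈ FIRST of a nullable right-hand side, so two nullable alternatives also conflict).

Productions for X:
  X → n E: FIRST = { 'n' }
  X → a: FIRST = { 'a' }
Productions for E:
  E → ;: FIRST = { ';' }
  E → a X E: FIRST = { 'a' }

All alternatives of each non-terminal have pairwise disjoint FIRST sets.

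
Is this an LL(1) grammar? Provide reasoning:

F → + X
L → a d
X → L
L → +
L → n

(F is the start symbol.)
Yes, the grammar is LL(1).

For L:
  PREDICT(L → a d) = { 'a' }
  PREDICT(L → '+') = { '+' }
  PREDICT(L → n) = { 'n' }
F, X have a single production, so nothing to check there.

All predict sets are disjoint. The grammar IS LL(1).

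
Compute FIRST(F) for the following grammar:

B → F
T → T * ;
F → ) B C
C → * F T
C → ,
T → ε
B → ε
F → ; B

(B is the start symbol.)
To compute FIRST(F), examine every production with F on the left-hand side, reading each right-hand side left to right until a non-nullable symbol is reached.

From F → ) B C:
  - ')' is a terminal: add ')' and stop
From F → ; B:
  - ';' is a terminal: add ';' and stop

Collecting: FIRST(F) = { ')', ';' }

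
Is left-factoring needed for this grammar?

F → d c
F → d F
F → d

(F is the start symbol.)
Yes, F has productions with common prefix 'd'

Left-factoring is needed when two productions for the same non-terminal
share a common prefix on the right-hand side.

Productions for F:
  F → d c
  F → d F
  F → d

Found common prefix 'd' in productions for F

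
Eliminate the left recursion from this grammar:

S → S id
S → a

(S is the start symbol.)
S → a S'
S' → id S'
S' → ε

S is directly left-recursive. The standard transformation for
  A → A α₁ | ... | A α_m | β₁ | ... | β_n
is
  A  → β₁ A' | ... | β_n A'
  A' → α₁ A' | ... | α_m A' | ε

S → a becomes S → a S'
S → S id becomes S' → id S'
Add S' → ε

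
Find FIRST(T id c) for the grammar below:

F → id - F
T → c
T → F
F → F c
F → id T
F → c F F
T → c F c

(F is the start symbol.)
FIRST sets of the non-terminals involved (from the grammar, by fixed-point iteration):
  FIRST(T) = { 'c', 'id' }

To compute FIRST(T id c), process the symbols left to right:
Symbol T is a non-terminal. Add FIRST(T) \ {ε} = { 'c', 'id' }
T is not nullable (ε ∉ FIRST(T)), so stop here.
FIRST(T id c) = { 'c', 'id' }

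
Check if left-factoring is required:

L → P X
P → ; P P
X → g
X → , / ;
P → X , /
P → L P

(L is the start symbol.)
No, left-factoring is not needed

Left-factoring is needed when two productions for the same non-terminal
share a common prefix on the right-hand side.

Productions for P:
  P → ; P P
  P → X , /
  P → L P
Productions for X:
  X → g
  X → , / ;

No common prefixes found.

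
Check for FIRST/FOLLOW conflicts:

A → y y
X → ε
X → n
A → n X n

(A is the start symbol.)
Yes. X → n with FOLLOW(X) on { 'n' }

A FIRST/FOLLOW conflict occurs when a non-terminal N has a nullable alternative N → β (β ⇒* ε) and another alternative N → α with FIRST(α) ∩ FOLLOW(N) ≠ ∅: on such a lookahead the parser cannot decide between expanding α and letting N vanish via β.

Nullable non-terminals: X.

X: nullable alternative(s) X → ε; FOLLOW(X) = { 'n' }
  X → ε: FIRST \ {ε} = { } — this is the only nullable alternative, skip
  X → n: FIRST \ {ε} = { 'n' } — overlaps FOLLOW(X) on { 'n' }: CONFLICT

A has no nullable alternative, so no FIRST/FOLLOW check is needed there.

So the grammar has 1 FIRST/FOLLOW conflict (marked CONFLICT above).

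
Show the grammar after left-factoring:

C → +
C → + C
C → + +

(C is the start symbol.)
C → + C'
C' → ε
C' → C
C' → +

Left-factoring transforms A → αβ₁ | αβ₂ into A → αA' and A' → β₁ | β₂
(α is the longest common prefix among the alternatives). Repeat until
no nonterminal has two alternatives with a common prefix.

Round 1: C has alternatives sharing prefix '+'. Introduce C': C → + C'
  Add: C' → ε
  Add: C' → C
  Add: C' → +

No remaining common prefixes — done.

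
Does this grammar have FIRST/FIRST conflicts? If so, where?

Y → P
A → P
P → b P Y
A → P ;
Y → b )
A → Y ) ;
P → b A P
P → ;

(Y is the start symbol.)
Yes. Y → P / Y → b ')' on { 'b' }; A → P / A → P ';' on { ';', 'b' }; A → P / A → Y ')' ';' on { ';', 'b' }; A → P ';' / A → Y ')' ';' on { ';', 'b' }; P → b P Y / P → b A P on { 'b' }

FIRST sets of the non-terminals at (or reachable through a nullable prefix from) the front of some alternative:
  FIRST(P) = { ';', 'b' }
  FIRST(Y) = { ';', 'b' }

Productions for Y:
  Y → P: FIRST = { ';', 'b' }
  Y → b ): FIRST = { 'b' }
Productions for A:
  A → P: FIRST = { ';', 'b' }
  A → P ;: FIRST = { ';', 'b' }
  A → Y ) ;: FIRST = { ';', 'b' }
Productions for P:
  P → b P Y: FIRST = { 'b' }
  P → b A P: FIRST = { 'b' }
  P → ;: FIRST = { ';' }

Conflict for Y: Y → P and Y → b )
  Overlap: { 'b' }
Conflict for A: A → P and A → P ;
  Overlap: { ';', 'b' }
Conflict for A: A → P and A → Y ) ;
  Overlap: { ';', 'b' }
Conflict for A: A → P ; and A → Y ) ;
  Overlap: { ';', 'b' }
Conflict for P: P → b P Y and P → b A P
  Overlap: { 'b' }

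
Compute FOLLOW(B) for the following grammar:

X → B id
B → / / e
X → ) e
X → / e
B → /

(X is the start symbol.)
In X → B id: B is followed by id, add FIRST(id) \ {ε} = { 'id' }

Taking the union: FOLLOW(B) = { 'id' }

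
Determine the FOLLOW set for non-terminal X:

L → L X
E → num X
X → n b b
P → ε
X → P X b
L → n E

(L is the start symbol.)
In L → L X: X is at the end, add FOLLOW(L)
In E → num X: X is at the end, add FOLLOW(E)
In X → P X b: X is followed by b, add FIRST(b) \ {ε} = { 'b' }

The FOLLOW sets referred to above (computed the same way, to a fixed point):
  FOLLOW(L) = { $, 'n' }
  FOLLOW(E) = { $, 'n' }

Taking the union: FOLLOW(X) = { $, 'b', 'n' }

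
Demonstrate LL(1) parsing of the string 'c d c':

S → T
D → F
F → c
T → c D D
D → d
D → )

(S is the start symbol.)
Stack is shown with the top on the left.

Stack    Input    Action
------------------------
S $      c d c $  output S → T
T $      c d c $  output T → c D D
c D D $  c d c $  match 'c'
D D $    d c $    output D → d
d D $    d c $    match 'd'
D $      c $      output D → F
F $      c $      output F → c
c $      c $      match 'c'
$        $        accept

The string is accepted.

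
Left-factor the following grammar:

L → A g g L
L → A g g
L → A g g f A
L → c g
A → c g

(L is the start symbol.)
L → A g g L'
L' → L
L' → ε
L' → f A
L → c g
A → c g

Left-factoring transforms A → αβ₁ | αβ₂ into A → αA' and A' → β₁ | β₂
(α is the longest common prefix among the alternatives). Repeat until
no nonterminal has two alternatives with a common prefix.

Round 1: L has alternatives sharing prefix 'A g g'. Introduce L': L → A g g L'
  Add: L' → L
  Add: L' → ε
  Add: L' → f A

No remaining common prefixes — done.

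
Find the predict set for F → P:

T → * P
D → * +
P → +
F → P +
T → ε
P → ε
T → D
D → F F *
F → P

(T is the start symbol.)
{ '*', '+' }

PREDICT(F → P) = (FIRST(RHS) \ {ε}) ∪ (FOLLOW(F) if ε ∈ FIRST(RHS), i.e. RHS ⇒* ε)
FIRST(P) = { '+', ε }
FIRST(P) = { '+', ε }
ε ∈ FIRST(P) (the right-hand side is nullable), so add FOLLOW(F) = { '*', '+' }
PREDICT(F → P) = { '*', '+' }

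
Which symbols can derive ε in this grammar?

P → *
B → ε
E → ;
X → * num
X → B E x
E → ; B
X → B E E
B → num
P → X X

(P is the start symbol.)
{ 'B' }

A non-terminal is nullable if it can derive ε (the empty string): either it has an ε-production, or it has a production whose right-hand side consists entirely of nullable non-terminals.

ε-productions: B → ε
So B is immediately nullable.
No further non-terminal can be added: every production for the remaining non-terminals contains a terminal or a non-nullable non-terminal.
Nullable = { 'B' }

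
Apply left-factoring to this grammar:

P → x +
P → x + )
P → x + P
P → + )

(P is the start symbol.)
P → x + P'
P' → ε
P' → )
P' → P
P → + )

Left-factoring transforms A → αβ₁ | αβ₂ into A → αA' and A' → β₁ | β₂
(α is the longest common prefix among the alternatives). Repeat until
no nonterminal has two alternatives with a common prefix.

Round 1: P has alternatives sharing prefix 'x +'. Introduce P': P → x + P'
  Add: P' → ε
  Add: P' → )
  Add: P' → P

No remaining common prefixes — done.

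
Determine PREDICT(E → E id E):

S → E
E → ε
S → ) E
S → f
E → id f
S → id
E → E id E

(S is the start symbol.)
PREDICT(E → E id E) = (FIRST(RHS) \ {ε}) ∪ (FOLLOW(E) if ε ∈ FIRST(RHS), i.e. RHS ⇒* ε)
FIRST(E) = { 'id', ε }
FIRST(E id E) = { 'id' }
ε ∉ FIRST(E id E), so FOLLOW(E) is not added.
PREDICT(E → E id E) = { 'id' }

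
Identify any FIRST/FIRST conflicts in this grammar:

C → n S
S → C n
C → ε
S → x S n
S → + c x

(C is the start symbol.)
No FIRST/FIRST conflicts.

FIRST sets of the non-terminals at (or reachable through a nullable prefix from) the front of some alternative:
  FIRST(C) = { 'n', ε }

Productions for C:
  C → n S: FIRST = { 'n' }
  C → ε: FIRST = { ε }
Productions for S:
  S → C n: FIRST = { 'n' }
  S → x S n: FIRST = { 'x' }
  S → + c x: FIRST = { '+' }

All alternatives of each non-terminal have pairwise disjoint FIRST sets.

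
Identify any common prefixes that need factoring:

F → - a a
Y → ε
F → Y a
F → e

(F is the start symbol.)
Left-factoring is needed when two productions for the same non-terminal
share a common prefix on the right-hand side.

Productions for F:
  F → - a a
  F → Y a
  F → e

No common prefixes found.

Answer: No, left-factoring is not needed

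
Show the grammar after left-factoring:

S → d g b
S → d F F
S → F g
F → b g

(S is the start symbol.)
S → d S'
S' → g b
S' → F F
S → F g
F → b g

Left-factoring transforms A → αβ₁ | αβ₂ into A → αA' and A' → β₁ | β₂
(α is the longest common prefix among the alternatives). Repeat until
no nonterminal has two alternatives with a common prefix.

Round 1: S has alternatives sharing prefix 'd'. Introduce S': S → d S'
  Add: S' → g b
  Add: S' → F F

No remaining common prefixes — done.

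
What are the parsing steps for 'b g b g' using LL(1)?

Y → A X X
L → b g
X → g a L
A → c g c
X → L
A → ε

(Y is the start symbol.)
LL(1) parsing maintains a stack (initially the start symbol over $) and the input. At each step: if the stack top is a terminal, match it against the current input token; if it is a non-terminal N, replace it with the RHS of M[N, lookahead] (the unique production whose predict set contains the lookahead).

Stack is shown with the top on the left.

Stack    Input      Action
--------------------------
Y $      b g b g $  output Y → A X X
A X X $  b g b g $  output A → ε
X X $    b g b g $  output X → L
L X $    b g b g $  output L → b g
b g X $  b g b g $  match 'b'
g X $    g b g $    match 'g'
X $      b g $      output X → L
L $      b g $      output L → b g
b g $    b g $      match 'b'
g $      g $        match 'g'
$        $          accept

The string is accepted.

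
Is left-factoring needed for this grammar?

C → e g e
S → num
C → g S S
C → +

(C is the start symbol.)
No, left-factoring is not needed

Left-factoring is needed when two productions for the same non-terminal
share a common prefix on the right-hand side.

Productions for C:
  C → e g e
  C → g S S
  C → +

No common prefixes found.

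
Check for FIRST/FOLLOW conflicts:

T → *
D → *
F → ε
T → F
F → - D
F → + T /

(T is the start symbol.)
No FIRST/FOLLOW conflicts.

Nullable non-terminals: F, T.
FIRST sets used below: FIRST(F) = { '+', '-', ε }

F: nullable alternative(s) F → ε; FOLLOW(F) = { $, '/' }
  F → ε: FIRST \ {ε} = { } — this is the only nullable alternative, skip
  F → - D: FIRST \ {ε} = { '-' } — disjoint from FOLLOW(F)
  F → + T /: FIRST \ {ε} = { '+' } — disjoint from FOLLOW(F)

T: nullable alternative(s) T → F; FOLLOW(T) = { $, '/' }
  T → *: FIRST \ {ε} = { '*' } — disjoint from FOLLOW(T)
  T → F: FIRST \ {ε} = { '+', '-' } — this is the only nullable alternative, skip

D has no nullable alternative, so no FIRST/FOLLOW check is needed there.

No FIRST/FOLLOW conflicts found.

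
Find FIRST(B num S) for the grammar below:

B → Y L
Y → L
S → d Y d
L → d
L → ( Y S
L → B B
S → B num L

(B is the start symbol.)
FIRST sets of the non-terminals involved (from the grammar, by fixed-point iteration):
  FIRST(B) = { '(', 'd' }

To compute FIRST(B num S), process the symbols left to right:
Symbol B is a non-terminal. Add FIRST(B) \ {ε} = { '(', 'd' }
B is not nullable (ε ∉ FIRST(B)), so stop here.
FIRST(B num S) = { '(', 'd' }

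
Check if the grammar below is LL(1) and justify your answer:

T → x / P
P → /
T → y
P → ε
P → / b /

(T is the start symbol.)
No. Predict set conflict for P: { '/' }

A grammar is LL(1) if for each non-terminal N with multiple productions, the predict sets of those productions are pairwise disjoint, where PREDICT(N → α) = (FIRST(α) \ {ε}) ∪ (FOLLOW(N) if α ⇒* ε).

Relevant sets:
  FOLLOW(P) = { $ }

For T:
  PREDICT(T → x '/' P) = { 'x' }
  PREDICT(T → y) = { 'y' }
For P:
  PREDICT(P → '/') = { '/' }
  PREDICT(P → ε) = { $ }
  PREDICT(P → '/' b '/') = { '/' }

Conflict found: Predict set conflict for P: { '/' }
The grammar is NOT LL(1).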